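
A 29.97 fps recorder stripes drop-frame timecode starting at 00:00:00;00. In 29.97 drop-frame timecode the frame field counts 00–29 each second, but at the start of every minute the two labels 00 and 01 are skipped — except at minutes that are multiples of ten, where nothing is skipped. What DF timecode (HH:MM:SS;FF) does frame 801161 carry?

07:25:32;03

Each 10-minute DF block holds 10 × 60 × 30 − 9 × 2 = 17982 frames. 801161 ÷ 17982 → 44 full blocks, remainder 9953.
Within the partial block the first minute is 1800 frames and each further minute 1798, so 5 further minute boundaries passed. Total skipped labels = 18 × 44 + 2 × 5 = 802.
Non-drop label index = 801161 + 802 = 801963; at 30 labels/s that is 07:25:32:03, i.e. DF 07:25:32;03.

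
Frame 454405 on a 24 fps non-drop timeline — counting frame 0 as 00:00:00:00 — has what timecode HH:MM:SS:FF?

05:15:33:13

454405 ÷ 24 = 18933 full seconds, remainder 13 frames.
18933 s = 5 h 15 min 33 s.
Timecode: 05:15:33:13.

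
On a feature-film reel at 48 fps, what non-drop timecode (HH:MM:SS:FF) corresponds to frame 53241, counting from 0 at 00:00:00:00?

53241 ÷ 48 = 1109 full seconds, remainder 9 frames.
1109 s = 0 h 18 min 29 s.
Timecode: 00:18:29:09.

00:18:29:09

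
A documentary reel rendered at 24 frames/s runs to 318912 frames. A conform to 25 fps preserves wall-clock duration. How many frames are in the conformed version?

332200 frames

Target frames = source frames × (target rate / source rate) = 318912 × (25)/(24) = 318912 × 25/24 = 332200.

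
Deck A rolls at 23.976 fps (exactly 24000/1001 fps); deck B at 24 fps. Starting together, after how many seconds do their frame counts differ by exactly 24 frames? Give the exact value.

The gap grows by |24 − 24000/1001| = 24/1001 frames per second.
Time for a 24-frame gap: 24 ÷ (24/1001) = 1001 s.

1001 seconds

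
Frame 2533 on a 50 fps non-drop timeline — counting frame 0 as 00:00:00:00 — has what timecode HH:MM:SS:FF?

2533 ÷ 50 = 50 full seconds, remainder 33 frames.
50 s = 0 h 0 min 50 s.
Timecode: 00:00:50:33.

00:00:50:33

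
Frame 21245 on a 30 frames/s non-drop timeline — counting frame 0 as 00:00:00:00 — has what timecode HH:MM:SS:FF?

21245 ÷ 30 = 708 full seconds, remainder 5 frames.
708 s = 0 h 11 min 48 s.
Timecode: 00:11:48:05.

00:11:48:05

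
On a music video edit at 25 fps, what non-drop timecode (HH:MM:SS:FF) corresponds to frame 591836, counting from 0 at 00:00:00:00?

06:34:33:11

591836 ÷ 25 = 23673 full seconds, remainder 11 frames.
23673 s = 6 h 34 min 33 s.
Timecode: 06:34:33:11.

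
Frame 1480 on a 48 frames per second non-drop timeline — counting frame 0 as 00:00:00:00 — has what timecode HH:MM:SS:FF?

00:00:30:40

1480 ÷ 48 = 30 full seconds, remainder 40 frames.
30 s = 0 h 0 min 30 s.
Timecode: 00:00:30:40.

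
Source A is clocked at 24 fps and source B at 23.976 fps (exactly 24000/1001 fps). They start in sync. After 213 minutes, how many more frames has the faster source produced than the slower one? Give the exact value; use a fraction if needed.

306720/1001 frames

213 min = 12780 s.
A emits 24 × 12780 = 306720 frames; B emits 24000/1001 × 12780 = 306720000/1001.
Difference = 306720/1001 frames (≈ 306.4136); B is behind A.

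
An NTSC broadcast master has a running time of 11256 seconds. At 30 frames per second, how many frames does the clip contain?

Frames = 11256 × 30 = 337680.

337680 frames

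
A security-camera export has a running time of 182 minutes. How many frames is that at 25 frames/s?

273000 frames

182 min = 10920 s.
Frames = 10920 × 25 = 273000.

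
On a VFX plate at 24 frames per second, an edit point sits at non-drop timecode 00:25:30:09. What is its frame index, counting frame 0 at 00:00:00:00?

36729

Total seconds to the label: (0 × 3600 + 25 × 60 + 30) = 1530.
Frame index = 1530 × 24 + 9 = 36729.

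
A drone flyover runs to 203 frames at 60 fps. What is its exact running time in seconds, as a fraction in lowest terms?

203/60 seconds

Running time = 203 ÷ (60) = 203 × 1/60 = 203/60 s.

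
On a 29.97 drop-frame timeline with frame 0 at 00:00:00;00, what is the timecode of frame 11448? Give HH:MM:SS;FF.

00:06:22;00

Ten DF minutes hold 17982 frames, so frame 11448 lies in block 0 (frames 0–17981) with 11448 frames into that block.
The block's first minute is 1800 frames and the rest 1798 each; 11448 frames reaches minute 6, so 0 × 18 + 6 × 2 = 12 labels have been skipped so far.
Adding those back, label number 11448 + 12 = 11460 at 30 labels/s is 382 s + 0 f = 0 h 6 min 22 s frame 0, i.e. 00:06:22;00.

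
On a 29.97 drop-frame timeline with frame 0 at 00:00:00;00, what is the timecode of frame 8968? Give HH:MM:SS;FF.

Ten DF minutes hold 17982 frames, so frame 8968 lies in block 0 (frames 0–17981) with 8968 frames into that block.
The block's first minute is 1800 frames and the rest 1798 each; 8968 frames reaches minute 4, so 0 × 18 + 4 × 2 = 8 labels have been skipped so far.
Adding those back, label number 8968 + 8 = 8976 at 30 labels/s is 299 s + 6 f = 0 h 4 min 59 s frame 6, i.e. 00:04:59;06.

00:04:59;06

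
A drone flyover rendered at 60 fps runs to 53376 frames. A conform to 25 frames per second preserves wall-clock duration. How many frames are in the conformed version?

22240 frames

Target frames = source frames × (target rate / source rate) = 53376 × (25)/(60) = 53376 × 5/12 = 22240.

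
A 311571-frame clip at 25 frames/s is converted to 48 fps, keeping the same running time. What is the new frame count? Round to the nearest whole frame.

598216 frames

Frames at target rate = 311571 × (48) / (25) = 14955408/25 ≈ 598216.320.
Nearest whole frame: 598216.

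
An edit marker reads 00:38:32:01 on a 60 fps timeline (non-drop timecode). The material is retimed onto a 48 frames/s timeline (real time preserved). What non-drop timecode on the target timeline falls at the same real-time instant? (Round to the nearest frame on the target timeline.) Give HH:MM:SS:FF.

Source frame index: (0×3600 + 38×60 + 32) × 60 + 1 = 138721.
Real time: 138721 / (60) = 138721/60 s.
Target frame: (138721/60) × (48) = 554884/5 ≈ 110976.800 → 110977.
At 48 labels/s: frame 110977 → 00:38:32:01.

00:38:32:01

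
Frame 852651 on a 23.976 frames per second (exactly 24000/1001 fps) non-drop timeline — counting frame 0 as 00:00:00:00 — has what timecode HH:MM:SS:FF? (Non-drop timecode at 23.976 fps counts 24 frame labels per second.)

09:52:07:03

852651 ÷ 24 = 35527 full seconds, remainder 3 frames.
35527 s = 9 h 52 min 7 s.
Timecode: 09:52:07:03.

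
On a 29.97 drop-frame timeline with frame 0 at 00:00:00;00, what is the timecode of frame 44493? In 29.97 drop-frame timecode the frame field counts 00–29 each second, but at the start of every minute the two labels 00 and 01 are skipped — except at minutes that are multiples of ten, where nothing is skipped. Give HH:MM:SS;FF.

Ten DF minutes hold 17982 frames, so frame 44493 lies in block 2 (frames 35964–53945) with 8529 frames into that block.
The block's first minute is 1800 frames and the rest 1798 each; 8529 frames reaches minute 4, so 2 × 18 + 4 × 2 = 44 labels have been skipped so far.
Adding those back, label number 44493 + 44 = 44537 at 30 labels/s is 1484 s + 17 f = 0 h 24 min 44 s frame 17, i.e. 00:24:44;17.

00:24:44;17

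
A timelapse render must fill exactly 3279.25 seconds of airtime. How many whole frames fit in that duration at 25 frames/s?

81981 frames

Frames = 3279.25 × 25 = 327925/4 ≈ 81981.2500.
Complete frames: 81981.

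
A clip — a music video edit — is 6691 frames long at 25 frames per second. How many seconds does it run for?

Running time = 6691 / (25) = 267.64 s.

267.64 seconds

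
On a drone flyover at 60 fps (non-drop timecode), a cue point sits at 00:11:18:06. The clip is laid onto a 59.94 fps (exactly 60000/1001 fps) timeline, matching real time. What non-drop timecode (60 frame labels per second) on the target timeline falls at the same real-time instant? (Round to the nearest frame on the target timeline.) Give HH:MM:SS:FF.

Source frame index: (0×3600 + 11×60 + 18) × 60 + 6 = 40686.
Real time: 40686 / (60) = 6781/10 s.
Target frame: (6781/10) × (60000/1001) = 40686000/1001 ≈ 40645.355 → 40645.
At 60 labels/s: frame 40645 → 00:11:17:25.

00:11:17:25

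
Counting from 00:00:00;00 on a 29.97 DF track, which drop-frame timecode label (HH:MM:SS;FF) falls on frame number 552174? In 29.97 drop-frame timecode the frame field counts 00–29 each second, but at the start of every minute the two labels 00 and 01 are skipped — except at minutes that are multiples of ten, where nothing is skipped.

05:07:04;08

Ten DF minutes hold 17982 frames, so frame 552174 lies in block 30 (frames 539460–557441) with 12714 frames into that block.
The block's first minute is 1800 frames and the rest 1798 each; 12714 frames reaches minute 7, so 30 × 18 + 7 × 2 = 554 labels have been skipped so far.
Adding those back, label number 552174 + 554 = 552728 at 30 labels/s is 18424 s + 8 f = 5 h 7 min 4 s frame 8, i.e. 05:07:04;08.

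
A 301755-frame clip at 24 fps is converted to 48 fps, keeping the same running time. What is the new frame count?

603510 frames

Target frames = source frames × (target rate / source rate) = 301755 × (48)/(24) = 301755 × 2 = 603510.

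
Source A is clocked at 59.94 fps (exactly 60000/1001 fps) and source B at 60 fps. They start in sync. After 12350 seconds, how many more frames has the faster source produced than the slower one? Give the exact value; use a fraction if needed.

A emits 60000/1001 × 12350 = 57000000/77 frames; B emits 60 × 12350 = 741000.
Difference = 57000/77 frames (≈ 740.2597); B is ahead of A.

57000/77 frames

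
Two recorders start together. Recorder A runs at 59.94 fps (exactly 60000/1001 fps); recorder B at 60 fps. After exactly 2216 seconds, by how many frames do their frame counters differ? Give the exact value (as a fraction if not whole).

A emits 60000/1001 × 2216 = 132960000/1001 frames; B emits 60 × 2216 = 132960.
Difference = 132960/1001 frames (≈ 132.8272); B is ahead of A.

132960/1001 frames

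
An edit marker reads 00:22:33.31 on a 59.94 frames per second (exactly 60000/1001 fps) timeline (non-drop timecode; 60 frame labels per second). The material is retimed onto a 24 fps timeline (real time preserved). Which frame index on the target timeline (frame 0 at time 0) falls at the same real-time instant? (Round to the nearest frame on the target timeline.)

frame 32517

Source frame index: (0×3600 + 22×60 + 33) × 60 + 31 = 81211.
Real time: 81211 / (60000/1001) = 81292211/60000 s.
Target frame: (81292211/60000) × (24) = 81292211/2500 ≈ 32516.884 → 32517.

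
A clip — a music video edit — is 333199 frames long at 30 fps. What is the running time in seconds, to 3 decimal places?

11106.633 seconds

Running time = 333199 × 1/30 = 333199/30 s ≈ 11106.633 s.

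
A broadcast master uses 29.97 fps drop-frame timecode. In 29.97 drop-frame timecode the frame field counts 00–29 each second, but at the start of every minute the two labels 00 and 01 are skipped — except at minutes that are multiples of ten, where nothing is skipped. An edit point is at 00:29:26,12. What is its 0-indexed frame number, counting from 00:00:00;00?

Complete 10-minute blocks: 2, each 17982 frames → 35964.
Remaining 9 whole minutes in the current block: 1800 + 8 × 1798 = 16184 frames.
Within the current minute: 26 × 30 + 12 − 2 = 790 (labels ;00/;01 skipped at this minute). Total = 35964 + 16184 + 790 = 52938.

52938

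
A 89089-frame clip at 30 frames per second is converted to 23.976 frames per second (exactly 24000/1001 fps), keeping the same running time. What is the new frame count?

71200 frames

Target frames = source frames × (target rate / source rate) = 89089 × (24000/1001)/(30) = 89089 × 800/1001 = 71200.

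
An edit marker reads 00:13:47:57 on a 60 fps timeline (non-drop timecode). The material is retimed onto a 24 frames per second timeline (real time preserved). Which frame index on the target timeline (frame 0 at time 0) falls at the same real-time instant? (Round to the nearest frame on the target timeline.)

frame 19871

Source frame index: (0×3600 + 13×60 + 47) × 60 + 57 = 49677.
Real time: 49677 / (60) = 16559/20 s.
Target frame: (16559/20) × (24) = 99354/5 ≈ 19870.800 → 19871.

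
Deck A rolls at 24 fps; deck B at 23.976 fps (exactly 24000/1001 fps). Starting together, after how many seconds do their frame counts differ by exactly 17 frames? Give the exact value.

17017/24 seconds

The gap grows by |24000/1001 − 24| = 24/1001 frames per second.
Time for a 17-frame gap: 17 ÷ (24/1001) = 17017/24 s.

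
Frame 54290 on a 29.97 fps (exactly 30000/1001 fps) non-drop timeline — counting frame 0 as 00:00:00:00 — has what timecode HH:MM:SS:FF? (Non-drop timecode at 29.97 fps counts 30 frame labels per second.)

00:30:09:20

54290 ÷ 30 = 1809 full seconds, remainder 20 frames.
1809 s = 0 h 30 min 9 s.
Timecode: 00:30:09:20.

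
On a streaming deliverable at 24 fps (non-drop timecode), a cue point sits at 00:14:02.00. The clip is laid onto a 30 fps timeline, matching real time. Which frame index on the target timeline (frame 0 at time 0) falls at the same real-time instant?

frame 25260

Source frame index: (0×3600 + 14×60 + 2) × 24 + 0 = 20208.
Real time: 20208 / (24) = 842 s.
Target frame: (842) × (30) = 25260.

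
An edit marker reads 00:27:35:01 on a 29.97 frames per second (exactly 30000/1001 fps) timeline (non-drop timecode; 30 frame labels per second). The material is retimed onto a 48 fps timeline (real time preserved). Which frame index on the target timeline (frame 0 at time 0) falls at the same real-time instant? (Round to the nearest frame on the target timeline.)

frame 79521

Source frame index: (0×3600 + 27×60 + 35) × 30 + 1 = 49651.
Real time: 49651 / (30000/1001) = 49700651/30000 s.
Target frame: (49700651/30000) × (48) = 49700651/625 ≈ 79521.042 → 79521.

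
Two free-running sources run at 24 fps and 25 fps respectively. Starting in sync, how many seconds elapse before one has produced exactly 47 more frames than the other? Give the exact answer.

47 seconds

The gap grows by |25 − 24| = 1 frame per second.
Time for a 47-frame gap: 47 ÷ (1) = 47 s.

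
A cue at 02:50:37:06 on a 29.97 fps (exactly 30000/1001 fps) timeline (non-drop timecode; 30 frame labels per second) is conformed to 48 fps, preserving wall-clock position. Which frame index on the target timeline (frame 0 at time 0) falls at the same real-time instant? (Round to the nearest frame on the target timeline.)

Source frame index: (2×3600 + 50×60 + 37) × 30 + 6 = 307116.
Real time: 307116 / (30000/1001) = 25618593/2500 s.
Target frame: (25618593/2500) × (48) = 307423116/625 ≈ 491876.986 → 491877.

frame 491877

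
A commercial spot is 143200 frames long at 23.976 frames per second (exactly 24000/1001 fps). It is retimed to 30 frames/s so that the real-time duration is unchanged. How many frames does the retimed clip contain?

Target frames = source frames × (target rate / source rate) = 143200 × (30)/(24000/1001) = 143200 × 1001/800 = 179179.

179179 frames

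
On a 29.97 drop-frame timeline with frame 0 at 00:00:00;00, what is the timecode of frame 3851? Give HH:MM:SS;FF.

00:02:08;15

Each 10-minute DF block holds 10 × 60 × 30 − 9 × 2 = 17982 frames. 3851 ÷ 17982 → 0 full blocks, remainder 3851.
Within the partial block the first minute is 1800 frames and each further minute 1798, so 2 further minute boundaries passed. Total skipped labels = 18 × 0 + 2 × 2 = 4.
Non-drop label index = 3851 + 4 = 3855; at 30 labels/s that is 00:02:08:15, i.e. DF 00:02:08;15.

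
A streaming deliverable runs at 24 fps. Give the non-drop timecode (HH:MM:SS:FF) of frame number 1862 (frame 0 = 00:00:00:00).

1862 ÷ 24 = 77 full seconds, remainder 14 frames.
77 s = 0 h 1 min 17 s.
Timecode: 00:01:17:14.

00:01:17:14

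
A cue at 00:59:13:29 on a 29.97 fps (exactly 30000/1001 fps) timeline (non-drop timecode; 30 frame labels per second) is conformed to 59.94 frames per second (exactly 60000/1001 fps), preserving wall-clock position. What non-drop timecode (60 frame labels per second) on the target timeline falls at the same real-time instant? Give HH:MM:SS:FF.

00:59:13:58

Source frame index: (0×3600 + 59×60 + 13) × 30 + 29 = 106619.
Real time: 106619 / (30000/1001) = 106725619/30000 s.
Target frame: (106725619/30000) × (60000/1001) = 213238.
At 60 labels/s: frame 213238 → 00:59:13:58.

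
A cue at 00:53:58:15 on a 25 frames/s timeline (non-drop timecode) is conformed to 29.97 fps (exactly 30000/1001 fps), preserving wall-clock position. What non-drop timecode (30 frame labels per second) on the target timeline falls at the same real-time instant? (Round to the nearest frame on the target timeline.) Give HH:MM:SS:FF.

00:53:55:11

Source frame index: (0×3600 + 53×60 + 58) × 25 + 15 = 80965.
Real time: 80965 / (25) = 16193/5 s.
Target frame: (16193/5) × (30000/1001) = 97158000/1001 ≈ 97060.939 → 97061.
At 30 labels/s: frame 97061 → 00:53:55:11.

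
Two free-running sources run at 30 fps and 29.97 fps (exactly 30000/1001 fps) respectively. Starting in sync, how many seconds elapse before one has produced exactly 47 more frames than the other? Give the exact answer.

47047/30 seconds

The gap grows by |30000/1001 − 30| = 30/1001 frames per second.
Time for a 47-frame gap: 47 ÷ (30/1001) = 47047/30 s.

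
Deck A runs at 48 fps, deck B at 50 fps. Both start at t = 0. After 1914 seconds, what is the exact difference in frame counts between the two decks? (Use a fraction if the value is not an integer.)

3828 frames

A emits 48 × 1914 = 91872 frames; B emits 50 × 1914 = 95700.
Difference = 3828 frames; B is ahead of A.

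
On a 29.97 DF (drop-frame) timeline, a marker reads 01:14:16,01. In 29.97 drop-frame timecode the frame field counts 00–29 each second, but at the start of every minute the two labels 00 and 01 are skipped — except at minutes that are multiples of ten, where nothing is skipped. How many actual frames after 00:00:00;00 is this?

133547

Complete 10-minute blocks: 7, each 17982 frames → 125874.
Remaining 4 whole minutes in the current block: 1800 + 3 × 1798 = 7194 frames.
Within the current minute: 16 × 30 + 1 − 2 = 479 (labels ;00/;01 skipped at this minute). Total = 125874 + 7194 + 479 = 133547.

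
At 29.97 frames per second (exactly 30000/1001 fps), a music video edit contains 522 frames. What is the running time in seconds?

Running time = 522 / (30000/1001) = 17.4174 s.

17.4174 seconds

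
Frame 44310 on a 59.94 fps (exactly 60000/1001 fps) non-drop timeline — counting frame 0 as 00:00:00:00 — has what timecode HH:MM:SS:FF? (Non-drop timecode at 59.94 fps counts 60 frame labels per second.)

00:12:18:30

44310 ÷ 60 = 738 full seconds, remainder 30 frames.
738 s = 0 h 12 min 18 s.
Timecode: 00:12:18:30.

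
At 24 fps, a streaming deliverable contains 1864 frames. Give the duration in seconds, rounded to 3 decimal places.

77.667 seconds

Running time = 1864 × 1/24 = 233/3 s ≈ 77.667 s.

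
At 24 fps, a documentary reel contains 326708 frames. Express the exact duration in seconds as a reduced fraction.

81677/6 seconds

Running time = 326708 ÷ (24) = 326708 × 1/24 = 81677/6 s.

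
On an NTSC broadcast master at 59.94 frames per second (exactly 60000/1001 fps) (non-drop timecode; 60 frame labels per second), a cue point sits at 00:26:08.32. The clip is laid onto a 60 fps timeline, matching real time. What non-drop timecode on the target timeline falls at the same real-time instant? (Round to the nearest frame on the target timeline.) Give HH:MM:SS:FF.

Source frame index: (0×3600 + 26×60 + 8) × 60 + 32 = 94112.
Real time: 94112 / (60000/1001) = 2943941/1875 s.
Target frame: (2943941/1875) × (60) = 11775764/125 ≈ 94206.112 → 94206.
At 60 labels/s: frame 94206 → 00:26:10:06.

00:26:10:06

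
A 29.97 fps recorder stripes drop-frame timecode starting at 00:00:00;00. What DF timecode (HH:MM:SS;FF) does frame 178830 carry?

01:39:27;00

Each 10-minute DF block holds 10 × 60 × 30 − 9 × 2 = 17982 frames. 178830 ÷ 17982 → 9 full blocks, remainder 16992.
Within the partial block the first minute is 1800 frames and each further minute 1798, so 9 further minute boundaries passed. Total skipped labels = 18 × 9 + 2 × 9 = 180.
Non-drop label index = 178830 + 180 = 179010; at 30 labels/s that is 01:39:27:00, i.e. DF 01:39:27;00.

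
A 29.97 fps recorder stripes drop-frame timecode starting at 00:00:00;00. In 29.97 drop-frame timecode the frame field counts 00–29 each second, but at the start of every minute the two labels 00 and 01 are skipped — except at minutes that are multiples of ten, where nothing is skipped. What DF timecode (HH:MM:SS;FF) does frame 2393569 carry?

Ten DF minutes hold 17982 frames, so frame 2393569 lies in block 133 (frames 2391606–2409587) with 1963 frames into that block.
The block's first minute is 1800 frames and the rest 1798 each; 1963 frames reaches minute 1, so 133 × 18 + 1 × 2 = 2396 labels have been skipped so far.
Adding those back, label number 2393569 + 2396 = 2395965 at 30 labels/s is 79865 s + 15 f = 22 h 11 min 5 s frame 15, i.e. 22:11:05;15.

22:11:05;15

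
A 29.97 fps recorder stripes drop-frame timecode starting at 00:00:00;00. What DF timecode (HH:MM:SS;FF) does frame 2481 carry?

Ten DF minutes hold 17982 frames, so frame 2481 lies in block 0 (frames 0–17981) with 2481 frames into that block.
The block's first minute is 1800 frames and the rest 1798 each; 2481 frames reaches minute 1, so 0 × 18 + 1 × 2 = 2 labels have been skipped so far.
Adding those back, label number 2481 + 2 = 2483 at 30 labels/s is 82 s + 23 f = 0 h 1 min 22 s frame 23, i.e. 00:01:22;23.

00:01:22;23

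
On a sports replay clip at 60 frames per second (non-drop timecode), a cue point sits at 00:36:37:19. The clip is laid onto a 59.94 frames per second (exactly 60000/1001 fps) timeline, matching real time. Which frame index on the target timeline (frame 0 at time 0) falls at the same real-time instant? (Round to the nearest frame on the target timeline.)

Source frame index: (0×3600 + 36×60 + 37) × 60 + 19 = 131839.
Real time: 131839 / (60) = 131839/60 s.
Target frame: (131839/60) × (60000/1001) = 131839000/1001 ≈ 131707.293 → 131707.

frame 131707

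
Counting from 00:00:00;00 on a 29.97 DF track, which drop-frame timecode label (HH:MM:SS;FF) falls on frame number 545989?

05:03:37;25

Ten DF minutes hold 17982 frames, so frame 545989 lies in block 30 (frames 539460–557441) with 6529 frames into that block.
The block's first minute is 1800 frames and the rest 1798 each; 6529 frames reaches minute 3, so 30 × 18 + 3 × 2 = 546 labels have been skipped so far.
Adding those back, label number 545989 + 546 = 546535 at 30 labels/s is 18217 s + 25 f = 5 h 3 min 37 s frame 25, i.e. 05:03:37;25.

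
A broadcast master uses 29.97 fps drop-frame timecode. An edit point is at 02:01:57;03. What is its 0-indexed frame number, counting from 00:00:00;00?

Complete 10-minute blocks: 12, each 17982 frames → 215784.
Remaining 1 whole minute in the current block: 1800 + 0 × 1798 = 1800 frames.
Within the current minute: 57 × 30 + 3 − 2 = 1711 (labels ;00/;01 skipped at this minute). Total = 215784 + 1800 + 1711 = 219295.

219295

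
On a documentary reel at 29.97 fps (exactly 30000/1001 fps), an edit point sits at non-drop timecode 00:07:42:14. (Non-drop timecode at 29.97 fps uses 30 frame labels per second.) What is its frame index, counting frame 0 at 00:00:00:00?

Total seconds to the label: (0 × 3600 + 7 × 60 + 42) = 462.
Frame index = 462 × 30 + 14 = 13874.

13874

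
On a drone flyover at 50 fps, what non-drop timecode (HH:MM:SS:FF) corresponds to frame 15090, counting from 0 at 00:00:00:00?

00:05:01:40

15090 ÷ 50 = 301 full seconds, remainder 40 frames.
301 s = 0 h 5 min 1 s.
Timecode: 00:05:01:40.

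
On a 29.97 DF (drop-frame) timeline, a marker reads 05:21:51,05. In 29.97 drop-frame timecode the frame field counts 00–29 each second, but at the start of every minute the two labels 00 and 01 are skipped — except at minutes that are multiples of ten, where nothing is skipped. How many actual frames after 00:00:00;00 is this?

578757

As if non-drop at 30 labels/s: (5 × 3600 + 21 × 60 + 51) × 30 + 5 = 579335.
Minute boundaries passed: 321; those not divisible by 10: 321 − 32 = 289; dropped labels = 2 × 289 = 578.
Actual frame index = 579335 − 578 = 578757.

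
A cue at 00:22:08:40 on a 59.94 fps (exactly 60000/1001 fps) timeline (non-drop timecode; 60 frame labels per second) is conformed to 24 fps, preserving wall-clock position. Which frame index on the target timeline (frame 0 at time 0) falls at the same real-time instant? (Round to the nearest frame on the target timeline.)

frame 31920

Source frame index: (0×3600 + 22×60 + 8) × 60 + 40 = 79720.
Real time: 79720 / (60000/1001) = 1994993/1500 s.
Target frame: (1994993/1500) × (24) = 3989986/125 ≈ 31919.888 → 31920.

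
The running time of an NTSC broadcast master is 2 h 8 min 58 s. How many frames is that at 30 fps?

2 h 8 min 58 s = 7738 s.
Frames = 7738 × 30 = 232140.

232140 frames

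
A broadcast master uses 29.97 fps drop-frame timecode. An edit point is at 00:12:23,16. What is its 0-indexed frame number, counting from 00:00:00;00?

22284

Complete 10-minute blocks: 1, each 17982 frames → 17982.
Remaining 2 whole minutes in the current block: 1800 + 1 × 1798 = 3598 frames.
Within the current minute: 23 × 30 + 16 − 2 = 704 (labels ;00/;01 skipped at this minute). Total = 17982 + 3598 + 704 = 22284.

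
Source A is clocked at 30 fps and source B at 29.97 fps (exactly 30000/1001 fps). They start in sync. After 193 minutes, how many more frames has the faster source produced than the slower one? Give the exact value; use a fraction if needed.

193 min = 11580 s.
A emits 30 × 11580 = 347400 frames; B emits 30000/1001 × 11580 = 347400000/1001.
Difference = 347400/1001 frames (≈ 347.0529); B is behind A.

347400/1001 frames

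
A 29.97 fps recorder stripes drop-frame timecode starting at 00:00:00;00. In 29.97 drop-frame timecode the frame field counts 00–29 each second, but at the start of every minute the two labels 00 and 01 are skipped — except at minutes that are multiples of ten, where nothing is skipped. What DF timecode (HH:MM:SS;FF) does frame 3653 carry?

00:02:01;27

Each 10-minute DF block holds 10 × 60 × 30 − 9 × 2 = 17982 frames. 3653 ÷ 17982 → 0 full blocks, remainder 3653.
Within the partial block the first minute is 1800 frames and each further minute 1798, so 2 further minute boundaries passed. Total skipped labels = 18 × 0 + 2 × 2 = 4.
Non-drop label index = 3653 + 4 = 3657; at 30 labels/s that is 00:02:01:27, i.e. DF 00:02:01;27.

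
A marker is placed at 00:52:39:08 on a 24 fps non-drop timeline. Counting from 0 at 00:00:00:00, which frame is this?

Total seconds to the label: (0 × 3600 + 52 × 60 + 39) = 3159.
Frame index = 3159 × 24 + 8 = 75824.

75824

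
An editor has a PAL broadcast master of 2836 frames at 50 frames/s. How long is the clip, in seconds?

Running time = 2836 / (50) = 56.72 s.

56.72 seconds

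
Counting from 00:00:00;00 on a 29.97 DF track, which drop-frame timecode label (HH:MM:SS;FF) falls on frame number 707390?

06:33:23;08

Each 10-minute DF block holds 10 × 60 × 30 − 9 × 2 = 17982 frames. 707390 ÷ 17982 → 39 full blocks, remainder 6092.
Within the partial block the first minute is 1800 frames and each further minute 1798, so 3 further minute boundaries passed. Total skipped labels = 18 × 39 + 2 × 3 = 708.
Non-drop label index = 707390 + 708 = 708098; at 30 labels/s that is 06:33:23:08, i.e. DF 06:33:23;08.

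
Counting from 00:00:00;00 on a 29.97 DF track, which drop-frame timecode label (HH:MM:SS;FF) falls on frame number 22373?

00:12:26;15

Each 10-minute DF block holds 10 × 60 × 30 − 9 × 2 = 17982 frames. 22373 ÷ 17982 → 1 full block, remainder 4391.
Within the partial block the first minute is 1800 frames and each further minute 1798, so 2 further minute boundaries passed. Total skipped labels = 18 × 1 + 2 × 2 = 22.
Non-drop label index = 22373 + 22 = 22395; at 30 labels/s that is 00:12:26:15, i.e. DF 00:12:26;15.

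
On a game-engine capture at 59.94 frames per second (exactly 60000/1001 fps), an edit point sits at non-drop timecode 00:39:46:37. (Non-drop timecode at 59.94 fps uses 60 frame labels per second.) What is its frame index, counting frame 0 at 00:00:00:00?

143197

Total seconds to the label: (0 × 3600 + 39 × 60 + 46) = 2386.
Frame index = 2386 × 60 + 37 = 143197.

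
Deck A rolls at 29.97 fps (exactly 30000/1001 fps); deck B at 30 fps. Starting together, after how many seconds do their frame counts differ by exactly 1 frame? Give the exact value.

1001/30 seconds

The gap grows by |30 − 30000/1001| = 30/1001 frames per second.
Time for a 1-frame gap: 1 ÷ (30/1001) = 1001/30 s.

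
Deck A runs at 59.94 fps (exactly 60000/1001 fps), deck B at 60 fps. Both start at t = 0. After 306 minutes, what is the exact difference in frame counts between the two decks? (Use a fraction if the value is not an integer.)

1101600/1001 frames

306 min = 18360 s.
A emits 60000/1001 × 18360 = 1101600000/1001 frames; B emits 60 × 18360 = 1101600.
Difference = 1101600/1001 frames (≈ 1100.4995); B is ahead of A.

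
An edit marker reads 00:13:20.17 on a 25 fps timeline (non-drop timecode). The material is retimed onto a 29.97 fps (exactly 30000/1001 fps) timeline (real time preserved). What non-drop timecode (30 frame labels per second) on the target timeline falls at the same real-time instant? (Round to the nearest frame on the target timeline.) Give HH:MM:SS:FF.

00:13:19:26

Source frame index: (0×3600 + 13×60 + 20) × 25 + 17 = 20017.
Real time: 20017 / (25) = 20017/25 s.
Target frame: (20017/25) × (30000/1001) = 24020400/1001 ≈ 23996.404 → 23996.
At 30 labels/s: frame 23996 → 00:13:19:26.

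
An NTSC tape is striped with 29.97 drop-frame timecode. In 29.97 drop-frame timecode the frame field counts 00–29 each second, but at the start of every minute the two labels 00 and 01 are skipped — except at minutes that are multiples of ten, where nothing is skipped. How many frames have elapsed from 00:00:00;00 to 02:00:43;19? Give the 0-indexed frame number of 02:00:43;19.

Complete 10-minute blocks: 12, each 17982 frames → 215784.
Remaining 0 whole minutes in the current block: 0 frames.
Within the current minute: 43 × 30 + 19 = 1309. Total = 215784 + 0 + 1309 = 217093.

217093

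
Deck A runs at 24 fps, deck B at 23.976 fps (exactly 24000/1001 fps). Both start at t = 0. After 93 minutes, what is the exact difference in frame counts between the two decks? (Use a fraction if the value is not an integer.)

93 min = 5580 s.
A emits 24 × 5580 = 133920 frames; B emits 24000/1001 × 5580 = 133920000/1001.
Difference = 133920/1001 frames (≈ 133.7862); B is behind A.

133920/1001 frames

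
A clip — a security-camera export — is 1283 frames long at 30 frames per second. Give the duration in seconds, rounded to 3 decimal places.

Running time = 1283 × 1/30 = 1283/30 s ≈ 42.767 s.

42.767 seconds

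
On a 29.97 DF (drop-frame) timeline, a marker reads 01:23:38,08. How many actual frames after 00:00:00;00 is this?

As if non-drop at 30 labels/s: (1 × 3600 + 23 × 60 + 38) × 30 + 8 = 150548.
Minute boundaries passed: 83; those not divisible by 10: 83 − 8 = 75; dropped labels = 2 × 75 = 150.
Actual frame index = 150548 − 150 = 150398.

150398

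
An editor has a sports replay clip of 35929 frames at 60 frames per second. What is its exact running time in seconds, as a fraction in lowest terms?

35929/60 seconds

Running time = 35929 ÷ (60) = 35929 × 1/60 = 35929/60 s.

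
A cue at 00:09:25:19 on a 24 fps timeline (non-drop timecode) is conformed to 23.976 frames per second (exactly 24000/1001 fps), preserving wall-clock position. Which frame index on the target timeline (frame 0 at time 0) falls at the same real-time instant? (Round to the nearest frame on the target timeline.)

Source frame index: (0×3600 + 9×60 + 25) × 24 + 19 = 13579.
Real time: 13579 / (24) = 13579/24 s.
Target frame: (13579/24) × (24000/1001) = 13579000/1001 ≈ 13565.435 → 13565.

frame 13565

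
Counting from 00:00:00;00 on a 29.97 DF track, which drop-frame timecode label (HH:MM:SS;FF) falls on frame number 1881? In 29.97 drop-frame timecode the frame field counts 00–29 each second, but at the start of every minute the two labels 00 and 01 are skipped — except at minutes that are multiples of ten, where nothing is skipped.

Ten DF minutes hold 17982 frames, so frame 1881 lies in block 0 (frames 0–17981) with 1881 frames into that block.
The block's first minute is 1800 frames and the rest 1798 each; 1881 frames reaches minute 1, so 0 × 18 + 1 × 2 = 2 labels have been skipped so far.
Adding those back, label number 1881 + 2 = 1883 at 30 labels/s is 62 s + 23 f = 0 h 1 min 2 s frame 23, i.e. 00:01:02;23.

00:01:02;23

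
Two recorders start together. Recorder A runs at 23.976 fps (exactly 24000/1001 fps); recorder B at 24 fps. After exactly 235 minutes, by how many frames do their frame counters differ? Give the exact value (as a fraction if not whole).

338400/1001 frames

235 min = 14100 s.
A emits 24000/1001 × 14100 = 338400000/1001 frames; B emits 24 × 14100 = 338400.
Difference = 338400/1001 frames (≈ 338.0619); B is ahead of A.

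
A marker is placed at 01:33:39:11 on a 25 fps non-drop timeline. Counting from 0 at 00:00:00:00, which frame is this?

frame 140486

Total seconds to the label: (1 × 3600 + 33 × 60 + 39) = 5619.
Frame index = 5619 × 25 + 11 = 140486.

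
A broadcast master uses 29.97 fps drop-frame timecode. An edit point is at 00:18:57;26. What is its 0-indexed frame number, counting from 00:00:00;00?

As if non-drop at 30 labels/s: (0 × 3600 + 18 × 60 + 57) × 30 + 26 = 34136.
Minute boundaries passed: 18; those not divisible by 10: 18 − 1 = 17; dropped labels = 2 × 17 = 34.
Actual frame index = 34136 − 34 = 34102.

34102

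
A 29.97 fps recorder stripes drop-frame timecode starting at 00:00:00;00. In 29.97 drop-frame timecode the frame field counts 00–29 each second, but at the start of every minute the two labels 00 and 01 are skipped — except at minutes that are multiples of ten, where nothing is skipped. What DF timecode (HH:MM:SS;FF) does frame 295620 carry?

Each 10-minute DF block holds 10 × 60 × 30 − 9 × 2 = 17982 frames. 295620 ÷ 17982 → 16 full blocks, remainder 7908.
Within the partial block the first minute is 1800 frames and each further minute 1798, so 4 further minute boundaries passed. Total skipped labels = 18 × 16 + 2 × 4 = 296.
Non-drop label index = 295620 + 296 = 295916; at 30 labels/s that is 02:44:23:26, i.e. DF 02:44:23;26.

02:44:23;26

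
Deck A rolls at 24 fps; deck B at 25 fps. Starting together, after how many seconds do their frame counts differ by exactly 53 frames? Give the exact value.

53 seconds

The gap grows by |25 − 24| = 1 frame per second.
Time for a 53-frame gap: 53 ÷ (1) = 53 s.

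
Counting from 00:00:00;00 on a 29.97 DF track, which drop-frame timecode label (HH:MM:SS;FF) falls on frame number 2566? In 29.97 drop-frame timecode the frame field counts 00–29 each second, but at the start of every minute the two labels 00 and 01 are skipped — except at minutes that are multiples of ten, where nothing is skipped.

Each 10-minute DF block holds 10 × 60 × 30 − 9 × 2 = 17982 frames. 2566 ÷ 17982 → 0 full blocks, remainder 2566.
Within the partial block the first minute is 1800 frames and each further minute 1798, so 1 further minute boundary passed. Total skipped labels = 18 × 0 + 2 × 1 = 2.
Non-drop label index = 2566 + 2 = 2568; at 30 labels/s that is 00:01:25:18, i.e. DF 00:01:25;18.

00:01:25;18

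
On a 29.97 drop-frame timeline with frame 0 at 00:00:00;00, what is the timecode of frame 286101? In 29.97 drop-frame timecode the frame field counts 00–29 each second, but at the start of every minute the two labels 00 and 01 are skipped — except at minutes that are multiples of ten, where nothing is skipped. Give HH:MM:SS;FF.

Each 10-minute DF block holds 10 × 60 × 30 − 9 × 2 = 17982 frames. 286101 ÷ 17982 → 15 full blocks, remainder 16371.
Within the partial block the first minute is 1800 frames and each further minute 1798, so 9 further minute boundaries passed. Total skipped labels = 18 × 15 + 2 × 9 = 288.
Non-drop label index = 286101 + 288 = 286389; at 30 labels/s that is 02:39:06:09, i.e. DF 02:39:06;09.

02:39:06;09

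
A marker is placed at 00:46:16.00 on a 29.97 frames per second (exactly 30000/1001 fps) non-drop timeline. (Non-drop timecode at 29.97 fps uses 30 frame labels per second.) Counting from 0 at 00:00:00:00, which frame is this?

83280

Total seconds to the label: (0 × 3600 + 46 × 60 + 16) = 2776.
Frame index = 2776 × 30 + 0 = 83280.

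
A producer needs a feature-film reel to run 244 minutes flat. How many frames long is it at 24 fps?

351360 frames

244 min = 14640 s.
Frames = 14640 × 24 = 351360.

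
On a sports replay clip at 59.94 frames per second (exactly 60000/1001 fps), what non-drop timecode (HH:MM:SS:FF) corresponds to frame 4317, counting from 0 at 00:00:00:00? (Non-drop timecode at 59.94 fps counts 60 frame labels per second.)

00:01:11:57

4317 ÷ 60 = 71 full seconds, remainder 57 frames.
71 s = 0 h 1 min 11 s.
Timecode: 00:01:11:57.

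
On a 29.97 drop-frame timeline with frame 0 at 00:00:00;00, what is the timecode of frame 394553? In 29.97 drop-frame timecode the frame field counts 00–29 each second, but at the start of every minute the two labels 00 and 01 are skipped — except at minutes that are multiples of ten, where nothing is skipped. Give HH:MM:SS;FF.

03:39:24;29

Each 10-minute DF block holds 10 × 60 × 30 − 9 × 2 = 17982 frames. 394553 ÷ 17982 → 21 full blocks, remainder 16931.
Within the partial block the first minute is 1800 frames and each further minute 1798, so 9 further minute boundaries passed. Total skipped labels = 18 × 21 + 2 × 9 = 396.
Non-drop label index = 394553 + 396 = 394949; at 30 labels/s that is 03:39:24:29, i.e. DF 03:39:24;29.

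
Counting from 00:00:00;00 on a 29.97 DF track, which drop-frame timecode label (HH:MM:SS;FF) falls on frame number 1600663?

Ten DF minutes hold 17982 frames, so frame 1600663 lies in block 89 (frames 1600398–1618379) with 265 frames into that block.
The block's first minute is 1800 frames and the rest 1798 each; 265 frames reaches minute 0, so 89 × 18 + 0 × 2 = 1602 labels have been skipped so far.
Adding those back, label number 1600663 + 1602 = 1602265 at 30 labels/s is 53408 s + 25 f = 14 h 50 min 8 s frame 25, i.e. 14:50:08;25.

14:50:08;25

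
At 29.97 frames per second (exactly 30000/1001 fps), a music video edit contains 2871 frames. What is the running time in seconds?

95.7957 seconds

Running time = 2871 / (30000/1001) = 95.7957 s.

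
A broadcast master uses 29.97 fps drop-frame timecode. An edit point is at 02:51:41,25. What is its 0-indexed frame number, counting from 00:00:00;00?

Complete 10-minute blocks: 17, each 17982 frames → 305694.
Remaining 1 whole minute in the current block: 1800 + 0 × 1798 = 1800 frames.
Within the current minute: 41 × 30 + 25 − 2 = 1253 (labels ;00/;01 skipped at this minute). Total = 305694 + 1800 + 1253 = 308747.

308747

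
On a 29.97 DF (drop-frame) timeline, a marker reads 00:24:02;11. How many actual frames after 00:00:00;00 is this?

As if non-drop at 30 labels/s: (0 × 3600 + 24 × 60 + 2) × 30 + 11 = 43271.
Minute boundaries passed: 24; those not divisible by 10: 24 − 2 = 22; dropped labels = 2 × 22 = 44.
Actual frame index = 43271 − 44 = 43227.

43227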